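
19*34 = 646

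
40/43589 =40/43589=0.00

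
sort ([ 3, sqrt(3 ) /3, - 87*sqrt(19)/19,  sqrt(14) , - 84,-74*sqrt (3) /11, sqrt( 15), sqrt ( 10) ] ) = [ - 84 , - 87*sqrt(19 ) /19, - 74 * sqrt ( 3) /11,sqrt(3) /3 , 3,  sqrt( 10),sqrt( 14),sqrt( 15 ) ]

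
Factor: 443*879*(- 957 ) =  - 3^2*11^1 * 29^1*293^1*443^1 = -  372652929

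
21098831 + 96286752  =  117385583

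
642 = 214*3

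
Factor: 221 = 13^1 * 17^1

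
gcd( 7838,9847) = 1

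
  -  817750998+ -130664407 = - 948415405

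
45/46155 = 3/3077 = 0.00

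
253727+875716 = 1129443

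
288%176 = 112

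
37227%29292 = 7935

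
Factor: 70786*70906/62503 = 5019152116/62503 = 2^2*7^( - 1 )*11^2*293^1*8929^ ( - 1)*35393^1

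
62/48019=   2/1549 = 0.00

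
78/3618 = 13/603=0.02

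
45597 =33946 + 11651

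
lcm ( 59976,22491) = 179928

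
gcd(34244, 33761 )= 7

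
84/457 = 84/457 = 0.18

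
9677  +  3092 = 12769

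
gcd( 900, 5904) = 36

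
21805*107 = 2333135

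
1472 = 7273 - 5801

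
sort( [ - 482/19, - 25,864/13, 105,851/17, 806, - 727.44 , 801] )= [ - 727.44, - 482/19,- 25,  851/17, 864/13, 105, 801 , 806] 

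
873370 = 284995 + 588375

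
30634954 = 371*82574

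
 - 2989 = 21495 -24484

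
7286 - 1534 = 5752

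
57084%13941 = 1320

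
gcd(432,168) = 24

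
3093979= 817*3787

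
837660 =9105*92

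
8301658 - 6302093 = 1999565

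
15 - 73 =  - 58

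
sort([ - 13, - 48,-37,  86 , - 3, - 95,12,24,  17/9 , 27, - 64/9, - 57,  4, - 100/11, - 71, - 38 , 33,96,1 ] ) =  [ - 95, - 71, - 57,-48, - 38, - 37, - 13, - 100/11, - 64/9, - 3,1, 17/9 , 4,12,24,  27, 33, 86,96]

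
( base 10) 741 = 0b1011100101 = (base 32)n5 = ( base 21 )1e6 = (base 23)195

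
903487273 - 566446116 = 337041157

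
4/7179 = 4/7179 =0.00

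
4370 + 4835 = 9205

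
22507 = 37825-15318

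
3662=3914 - 252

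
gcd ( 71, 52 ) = 1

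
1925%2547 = 1925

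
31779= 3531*9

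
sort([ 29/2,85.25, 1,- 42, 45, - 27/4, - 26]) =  [ - 42, - 26,  -  27/4, 1, 29/2,  45,  85.25 ] 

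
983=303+680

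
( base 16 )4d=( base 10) 77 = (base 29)2J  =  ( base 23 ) 38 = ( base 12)65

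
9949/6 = 9949/6 =1658.17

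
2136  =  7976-5840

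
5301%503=271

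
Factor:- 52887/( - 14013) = 3^( - 3 )*17^2*61^1*173^( - 1 ) = 17629/4671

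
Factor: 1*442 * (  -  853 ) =  -  377026 = -2^1 * 13^1* 17^1*853^1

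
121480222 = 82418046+39062176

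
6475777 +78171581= 84647358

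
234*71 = 16614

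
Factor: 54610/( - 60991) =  - 2^1*5^1 *7^( - 1 )* 43^1*127^1*8713^( - 1 )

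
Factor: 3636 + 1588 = 5224 = 2^3*653^1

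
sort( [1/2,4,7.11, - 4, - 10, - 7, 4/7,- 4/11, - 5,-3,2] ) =[ - 10, - 7, - 5,-4 , - 3, - 4/11, 1/2, 4/7,  2,4,7.11]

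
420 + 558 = 978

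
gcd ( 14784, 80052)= 84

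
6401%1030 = 221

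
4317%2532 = 1785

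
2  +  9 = 11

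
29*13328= 386512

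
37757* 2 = 75514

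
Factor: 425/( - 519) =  - 3^( - 1 )*5^2 *17^1*173^( - 1 )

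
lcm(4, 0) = 0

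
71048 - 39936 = 31112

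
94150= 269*350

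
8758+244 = 9002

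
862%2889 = 862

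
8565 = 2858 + 5707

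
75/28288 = 75/28288  =  0.00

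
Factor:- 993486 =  - 2^1*3^1* 13^1*47^1*271^1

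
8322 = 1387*6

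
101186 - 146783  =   - 45597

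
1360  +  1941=3301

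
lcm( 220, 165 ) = 660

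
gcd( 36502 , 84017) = 1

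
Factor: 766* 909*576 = 2^7*3^4 * 101^1*383^1 = 401065344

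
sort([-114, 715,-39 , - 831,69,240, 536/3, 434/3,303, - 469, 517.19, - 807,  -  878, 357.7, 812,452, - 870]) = [-878, - 870, - 831, - 807, - 469, - 114, - 39, 69, 434/3, 536/3, 240, 303, 357.7,452,  517.19 , 715, 812] 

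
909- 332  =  577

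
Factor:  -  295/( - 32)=2^(- 5)*5^1 * 59^1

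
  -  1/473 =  - 1/473 = - 0.00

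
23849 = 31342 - 7493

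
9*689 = 6201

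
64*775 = 49600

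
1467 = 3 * 489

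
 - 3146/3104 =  -1573/1552 = -1.01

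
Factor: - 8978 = -2^1*67^2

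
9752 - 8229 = 1523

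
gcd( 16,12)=4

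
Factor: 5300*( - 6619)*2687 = -94261840900 = - 2^2*5^2*53^1 * 2687^1 * 6619^1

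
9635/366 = 9635/366 = 26.33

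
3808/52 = 73 + 3/13 = 73.23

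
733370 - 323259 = 410111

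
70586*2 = 141172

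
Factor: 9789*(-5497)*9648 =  - 2^4*3^3*13^1*23^1*67^1*239^1*251^1 = - 519160163184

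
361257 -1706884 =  - 1345627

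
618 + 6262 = 6880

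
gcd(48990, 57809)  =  1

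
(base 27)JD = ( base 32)ge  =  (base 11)439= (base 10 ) 526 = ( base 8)1016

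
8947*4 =35788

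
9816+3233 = 13049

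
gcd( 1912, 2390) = 478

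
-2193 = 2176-4369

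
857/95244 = 857/95244 = 0.01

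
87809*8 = 702472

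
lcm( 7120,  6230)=49840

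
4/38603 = 4/38603 = 0.00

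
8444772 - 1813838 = 6630934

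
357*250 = 89250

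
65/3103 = 65/3103 = 0.02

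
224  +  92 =316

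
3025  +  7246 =10271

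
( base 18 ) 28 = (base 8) 54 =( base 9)48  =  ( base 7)62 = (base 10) 44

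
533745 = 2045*261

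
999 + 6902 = 7901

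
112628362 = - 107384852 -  - 220013214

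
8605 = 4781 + 3824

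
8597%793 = 667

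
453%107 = 25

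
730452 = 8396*87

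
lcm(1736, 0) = 0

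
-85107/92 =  - 85107/92= - 925.08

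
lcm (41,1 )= 41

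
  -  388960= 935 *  ( - 416)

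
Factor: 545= 5^1 * 109^1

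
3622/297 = 3622/297= 12.20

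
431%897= 431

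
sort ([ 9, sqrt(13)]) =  [ sqrt( 13), 9] 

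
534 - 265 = 269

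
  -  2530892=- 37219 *68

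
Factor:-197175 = - 3^1*5^2*11^1*239^1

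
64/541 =64/541 = 0.12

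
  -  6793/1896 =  - 6793/1896 = - 3.58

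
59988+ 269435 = 329423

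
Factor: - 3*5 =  - 3^1 * 5^1 = - 15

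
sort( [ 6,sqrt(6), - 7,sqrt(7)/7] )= [ - 7,sqrt ( 7 )/7, sqrt(6 ) , 6]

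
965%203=153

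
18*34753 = 625554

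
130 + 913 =1043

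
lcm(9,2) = 18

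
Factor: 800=2^5 * 5^2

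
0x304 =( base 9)1047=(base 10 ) 772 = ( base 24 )184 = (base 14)3d2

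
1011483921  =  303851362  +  707632559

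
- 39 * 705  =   -27495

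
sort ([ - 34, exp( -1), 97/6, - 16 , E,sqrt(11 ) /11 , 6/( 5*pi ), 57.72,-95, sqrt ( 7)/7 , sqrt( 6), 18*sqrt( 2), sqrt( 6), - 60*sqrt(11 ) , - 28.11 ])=[ - 60*sqrt(11),-95, - 34, - 28.11, - 16, sqrt (11 ) /11, exp( - 1),sqrt(7 )/7, 6/( 5*pi ),sqrt(6), sqrt( 6),  E,97/6,18*sqrt( 2)  ,  57.72] 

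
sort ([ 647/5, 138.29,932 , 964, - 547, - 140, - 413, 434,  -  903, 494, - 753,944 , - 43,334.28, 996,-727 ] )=[ - 903,  -  753,  -  727,-547 , - 413,-140,-43,647/5,138.29,334.28, 434,494, 932 , 944, 964,996]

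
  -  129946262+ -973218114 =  - 1103164376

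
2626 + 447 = 3073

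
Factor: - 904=  -  2^3 * 113^1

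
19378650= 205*94530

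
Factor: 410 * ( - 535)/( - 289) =2^1*5^2*17^(-2)*41^1 * 107^1 =219350/289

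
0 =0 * 582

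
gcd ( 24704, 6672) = 16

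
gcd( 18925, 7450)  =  25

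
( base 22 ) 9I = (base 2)11011000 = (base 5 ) 1331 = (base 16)d8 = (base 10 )216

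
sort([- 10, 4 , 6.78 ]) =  [ - 10, 4, 6.78 ]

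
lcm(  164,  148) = 6068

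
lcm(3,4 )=12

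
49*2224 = 108976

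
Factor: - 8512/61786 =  - 2^5 * 7^1*19^1*30893^( - 1) =- 4256/30893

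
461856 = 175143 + 286713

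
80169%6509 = 2061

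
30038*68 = 2042584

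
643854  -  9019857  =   - 8376003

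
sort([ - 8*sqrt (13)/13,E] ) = [ - 8* sqrt( 13)/13, E]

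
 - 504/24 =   -  21 =-21.00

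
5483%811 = 617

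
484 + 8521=9005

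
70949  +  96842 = 167791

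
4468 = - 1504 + 5972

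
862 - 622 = 240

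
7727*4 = 30908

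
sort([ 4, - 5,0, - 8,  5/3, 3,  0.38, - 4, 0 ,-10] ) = [ - 10, - 8, - 5, - 4,0,0,0.38,  5/3,3, 4 ] 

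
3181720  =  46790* 68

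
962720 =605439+357281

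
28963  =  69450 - 40487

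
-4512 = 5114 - 9626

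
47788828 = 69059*692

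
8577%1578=687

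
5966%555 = 416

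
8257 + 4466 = 12723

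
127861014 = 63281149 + 64579865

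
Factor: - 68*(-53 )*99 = 356796 = 2^2*3^2*11^1 * 17^1 * 53^1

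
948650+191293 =1139943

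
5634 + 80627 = 86261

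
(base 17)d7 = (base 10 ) 228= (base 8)344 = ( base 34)6O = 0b11100100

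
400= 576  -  176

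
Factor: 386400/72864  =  3^( - 1)*5^2*7^1*11^ ( - 1) = 175/33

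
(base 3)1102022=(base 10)1034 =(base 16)40a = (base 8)2012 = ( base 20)2be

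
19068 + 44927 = 63995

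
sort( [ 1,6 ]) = [ 1,6 ]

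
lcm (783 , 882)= 76734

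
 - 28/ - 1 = 28/1 = 28.00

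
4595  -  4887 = -292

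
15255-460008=-444753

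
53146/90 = 26573/45  =  590.51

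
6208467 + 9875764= 16084231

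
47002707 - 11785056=35217651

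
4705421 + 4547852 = 9253273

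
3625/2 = 1812 + 1/2=1812.50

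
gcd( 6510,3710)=70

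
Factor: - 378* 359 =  - 135702=- 2^1 *3^3 * 7^1*359^1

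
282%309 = 282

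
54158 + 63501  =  117659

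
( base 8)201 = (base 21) 63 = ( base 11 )108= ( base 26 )4p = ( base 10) 129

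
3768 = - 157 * ( - 24)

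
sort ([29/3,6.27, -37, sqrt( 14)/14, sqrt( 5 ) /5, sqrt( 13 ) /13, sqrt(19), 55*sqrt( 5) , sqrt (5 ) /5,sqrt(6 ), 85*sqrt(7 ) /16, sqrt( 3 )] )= [ -37, sqrt(14 )/14,sqrt( 13)/13, sqrt(5)/5, sqrt( 5 ) /5, sqrt (3 ), sqrt( 6 ), sqrt ( 19), 6.27, 29/3, 85*sqrt ( 7 )/16, 55*sqrt( 5 )]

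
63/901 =63/901=0.07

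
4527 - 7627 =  -3100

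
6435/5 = 1287 = 1287.00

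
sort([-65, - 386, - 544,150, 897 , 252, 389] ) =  [ - 544, - 386 ,-65,150,252, 389, 897 ] 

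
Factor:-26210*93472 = -2449901120=- 2^6*5^1 * 23^1 * 127^1 * 2621^1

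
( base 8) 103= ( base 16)43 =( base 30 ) 27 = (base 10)67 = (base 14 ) 4B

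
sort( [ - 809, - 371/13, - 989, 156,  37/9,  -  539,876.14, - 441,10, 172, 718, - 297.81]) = [ - 989, - 809, - 539,- 441,-297.81,-371/13,37/9  ,  10, 156, 172,718, 876.14 ]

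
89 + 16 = 105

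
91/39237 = 91/39237=0.00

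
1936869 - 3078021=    - 1141152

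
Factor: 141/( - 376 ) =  - 2^( - 3)*3^1 = - 3/8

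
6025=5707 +318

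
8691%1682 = 281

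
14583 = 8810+5773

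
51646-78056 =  -26410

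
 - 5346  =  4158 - 9504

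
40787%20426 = 20361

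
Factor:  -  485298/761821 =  - 2^1*3^3*11^1*17^( - 1) * 19^1*41^( - 1)*43^1 * 1093^( - 1)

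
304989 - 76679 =228310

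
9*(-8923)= - 80307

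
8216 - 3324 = 4892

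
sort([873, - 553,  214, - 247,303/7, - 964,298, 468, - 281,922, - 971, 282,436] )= [ - 971, - 964, - 553, - 281, - 247,303/7,214,282, 298,436, 468,873, 922] 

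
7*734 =5138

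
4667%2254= 159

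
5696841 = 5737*993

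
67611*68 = 4597548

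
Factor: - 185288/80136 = - 3^( - 3) * 7^( - 1)*19^1*23^1 = - 437/189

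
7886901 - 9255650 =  - 1368749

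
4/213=4/213 = 0.02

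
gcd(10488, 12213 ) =69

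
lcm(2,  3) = 6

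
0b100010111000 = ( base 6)14200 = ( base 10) 2232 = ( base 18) 6G0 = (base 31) 2a0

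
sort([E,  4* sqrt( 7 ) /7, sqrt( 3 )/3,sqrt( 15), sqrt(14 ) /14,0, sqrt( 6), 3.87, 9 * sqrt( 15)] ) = [ 0,sqrt ( 14 )/14,  sqrt( 3)/3,4 * sqrt( 7)/7, sqrt( 6) , E , 3.87,sqrt ( 15), 9 * sqrt( 15) ]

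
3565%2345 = 1220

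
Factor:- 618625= -5^3*7^2*101^1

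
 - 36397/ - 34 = 1070+1/2   =  1070.50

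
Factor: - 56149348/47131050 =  -28074674/23565525 =- 2^1 * 3^( - 1) * 5^( - 2 ) * 23^1 * 223^( - 1)*293^1*1409^( - 1 ) * 2083^1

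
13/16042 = 1/1234 = 0.00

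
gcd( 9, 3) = 3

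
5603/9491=5603/9491 = 0.59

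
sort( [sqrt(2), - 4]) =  [ - 4,sqrt(2 )]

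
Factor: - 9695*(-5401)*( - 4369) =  - 5^1*7^1*11^1*17^1*257^1 * 277^1*491^1 = - 228772614455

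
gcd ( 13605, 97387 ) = 1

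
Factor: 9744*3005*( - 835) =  - 2^4*3^1* 5^2*7^1 * 29^1*167^1*601^1 = -24449401200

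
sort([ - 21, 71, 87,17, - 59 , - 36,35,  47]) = [ - 59, - 36, - 21,17,35,47,71 , 87]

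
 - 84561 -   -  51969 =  - 32592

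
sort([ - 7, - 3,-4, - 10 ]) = [ - 10,  -  7,-4, - 3] 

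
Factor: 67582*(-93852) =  - 2^3*3^3*11^1 * 79^1*33791^1 = - 6342705864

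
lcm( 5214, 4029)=88638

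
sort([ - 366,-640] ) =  [  -  640, - 366 ] 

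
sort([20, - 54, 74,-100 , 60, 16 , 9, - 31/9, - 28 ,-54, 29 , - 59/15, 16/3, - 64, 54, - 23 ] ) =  [ - 100, - 64, - 54, - 54, - 28,  -  23,  -  59/15, - 31/9, 16/3, 9 , 16, 20,29, 54, 60, 74]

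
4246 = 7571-3325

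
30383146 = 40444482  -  10061336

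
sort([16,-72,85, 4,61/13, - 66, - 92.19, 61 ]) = [ - 92.19 ,-72,  -  66,4,61/13,16,61,85 ]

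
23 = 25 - 2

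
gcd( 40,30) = 10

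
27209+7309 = 34518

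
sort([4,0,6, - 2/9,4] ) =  [ - 2/9,  0,4,4, 6] 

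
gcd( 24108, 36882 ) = 6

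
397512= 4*99378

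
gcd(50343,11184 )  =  3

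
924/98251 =924/98251  =  0.01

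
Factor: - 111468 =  - 2^2*3^1*7^1*1327^1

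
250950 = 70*3585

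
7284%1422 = 174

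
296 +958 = 1254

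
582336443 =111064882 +471271561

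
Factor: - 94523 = -11^1*13^1*661^1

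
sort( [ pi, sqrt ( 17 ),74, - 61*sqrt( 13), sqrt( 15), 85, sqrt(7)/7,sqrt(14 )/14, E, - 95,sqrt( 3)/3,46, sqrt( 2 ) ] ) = [ - 61*sqrt( 13), - 95, sqrt(14 )/14, sqrt(7)/7, sqrt( 3) /3, sqrt( 2),E, pi, sqrt( 15), sqrt( 17), 46, 74, 85 ] 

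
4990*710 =3542900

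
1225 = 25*49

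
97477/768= 97477/768=126.92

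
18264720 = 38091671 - 19826951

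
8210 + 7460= 15670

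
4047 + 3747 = 7794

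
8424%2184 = 1872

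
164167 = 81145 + 83022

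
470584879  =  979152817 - 508567938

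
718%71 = 8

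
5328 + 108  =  5436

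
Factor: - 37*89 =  -37^1*89^1 =-3293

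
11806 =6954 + 4852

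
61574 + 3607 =65181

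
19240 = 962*20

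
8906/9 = 8906/9 = 989.56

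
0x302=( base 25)15K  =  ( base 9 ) 1045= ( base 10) 770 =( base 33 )nb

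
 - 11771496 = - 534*22044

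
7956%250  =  206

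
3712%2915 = 797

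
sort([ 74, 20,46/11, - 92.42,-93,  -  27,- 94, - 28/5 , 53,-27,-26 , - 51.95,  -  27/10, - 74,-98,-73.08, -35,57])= [ - 98,-94 , - 93,-92.42,-74,-73.08, - 51.95, - 35,-27, - 27, - 26, - 28/5, - 27/10, 46/11,20 , 53 , 57,74] 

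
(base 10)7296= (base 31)7IB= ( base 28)98G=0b1110010000000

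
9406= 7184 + 2222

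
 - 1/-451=1/451= 0.00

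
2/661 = 2/661 = 0.00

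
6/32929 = 6/32929 = 0.00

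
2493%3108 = 2493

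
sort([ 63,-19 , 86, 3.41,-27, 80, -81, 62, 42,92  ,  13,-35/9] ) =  [-81,-27, - 19, - 35/9,3.41, 13, 42, 62, 63,80,86 , 92] 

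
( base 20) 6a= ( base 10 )130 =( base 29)4E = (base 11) 109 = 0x82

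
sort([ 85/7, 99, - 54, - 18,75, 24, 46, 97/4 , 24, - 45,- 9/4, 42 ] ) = [ - 54, - 45, - 18, - 9/4, 85/7,24,24, 97/4,  42,46,  75, 99 ] 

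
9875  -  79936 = -70061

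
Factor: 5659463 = 167^1*33889^1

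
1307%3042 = 1307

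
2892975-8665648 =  - 5772673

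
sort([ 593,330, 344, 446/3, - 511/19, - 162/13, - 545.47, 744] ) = [ - 545.47, - 511/19, - 162/13, 446/3,330,344, 593, 744] 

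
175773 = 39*4507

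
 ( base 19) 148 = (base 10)445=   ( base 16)1bd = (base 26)H3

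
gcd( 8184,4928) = 88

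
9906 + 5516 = 15422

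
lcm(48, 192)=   192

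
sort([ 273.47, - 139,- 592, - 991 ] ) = [- 991,-592, - 139,  273.47]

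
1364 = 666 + 698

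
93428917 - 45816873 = 47612044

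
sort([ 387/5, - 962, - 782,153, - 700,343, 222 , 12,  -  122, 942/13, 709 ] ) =[ - 962,  -  782,-700,-122, 12,942/13, 387/5, 153, 222, 343, 709] 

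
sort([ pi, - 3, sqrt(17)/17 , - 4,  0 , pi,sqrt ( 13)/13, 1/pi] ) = [- 4, - 3, 0, sqrt( 17 )/17,sqrt(13)/13,1/pi , pi,pi]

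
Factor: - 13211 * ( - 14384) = 2^4*11^1 * 29^1*31^1*1201^1= 190027024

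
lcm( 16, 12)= 48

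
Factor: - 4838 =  - 2^1*41^1*59^1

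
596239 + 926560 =1522799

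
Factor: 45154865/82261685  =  392651/715319 =7^1*11^(-1)*56093^1 *65029^(-1 )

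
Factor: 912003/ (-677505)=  - 304001/225835 = -5^( - 1)*31^( - 2 )*47^( - 1 )*109^1 * 2789^1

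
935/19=935/19 =49.21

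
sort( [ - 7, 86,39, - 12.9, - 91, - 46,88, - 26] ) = [ - 91, - 46,-26, - 12.9 , - 7, 39, 86,  88 ] 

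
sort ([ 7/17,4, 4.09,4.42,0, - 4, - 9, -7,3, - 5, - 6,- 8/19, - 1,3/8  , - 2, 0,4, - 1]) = [ - 9, - 7, - 6, - 5, - 4, - 2, - 1, - 1, - 8/19,  0,0, 3/8, 7/17,3,4,4,4.09,4.42]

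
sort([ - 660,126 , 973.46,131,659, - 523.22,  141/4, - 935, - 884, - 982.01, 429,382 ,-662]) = [ - 982.01,  -  935, - 884,- 662, - 660, - 523.22,141/4,  126,131, 382,  429, 659, 973.46]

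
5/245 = 1/49 = 0.02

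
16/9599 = 16/9599=0.00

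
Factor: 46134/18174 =33/13 = 3^1*11^1*13^(-1)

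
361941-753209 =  - 391268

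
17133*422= 7230126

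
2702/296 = 1351/148=9.13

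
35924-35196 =728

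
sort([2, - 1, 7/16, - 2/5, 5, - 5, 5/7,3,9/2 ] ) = [ - 5, - 1, -2/5 , 7/16, 5/7, 2, 3, 9/2,5]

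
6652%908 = 296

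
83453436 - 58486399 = 24967037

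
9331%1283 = 350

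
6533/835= 6533/835=7.82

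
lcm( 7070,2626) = 91910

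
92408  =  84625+7783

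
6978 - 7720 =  - 742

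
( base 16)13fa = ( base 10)5114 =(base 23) 9f8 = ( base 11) 392A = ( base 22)aca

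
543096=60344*9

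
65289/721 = 90 + 57/103 = 90.55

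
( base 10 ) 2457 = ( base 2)100110011001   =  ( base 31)2H8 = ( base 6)15213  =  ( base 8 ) 4631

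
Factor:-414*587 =- 2^1*3^2*23^1 * 587^1=- 243018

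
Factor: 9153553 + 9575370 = 18728923 = 23^1*41^1*19861^1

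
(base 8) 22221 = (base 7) 36202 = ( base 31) 9mu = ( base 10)9361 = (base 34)83B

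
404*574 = 231896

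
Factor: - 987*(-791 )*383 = 3^1*7^2 * 47^1*113^1*383^1 =299014611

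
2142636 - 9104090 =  - 6961454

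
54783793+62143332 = 116927125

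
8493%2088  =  141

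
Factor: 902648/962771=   2^3*29^ ( - 1)*33199^( - 1) * 112831^1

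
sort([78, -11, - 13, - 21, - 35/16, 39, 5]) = [-21,  -  13, - 11,- 35/16, 5,39, 78]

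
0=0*64569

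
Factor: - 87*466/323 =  - 40542/323 = - 2^1 * 3^1 * 17^( - 1)*19^(-1)*29^1 * 233^1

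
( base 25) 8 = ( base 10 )8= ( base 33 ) 8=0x8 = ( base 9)8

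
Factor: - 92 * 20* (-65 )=119600 = 2^4 *5^2*13^1*23^1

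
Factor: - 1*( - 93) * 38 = 3534   =  2^1*3^1*19^1*31^1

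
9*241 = 2169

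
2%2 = 0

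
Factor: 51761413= 11^1*17^1*31^1*8929^1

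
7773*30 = 233190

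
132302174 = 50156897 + 82145277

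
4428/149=29+107/149 = 29.72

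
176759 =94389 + 82370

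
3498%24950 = 3498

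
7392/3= 2464 = 2464.00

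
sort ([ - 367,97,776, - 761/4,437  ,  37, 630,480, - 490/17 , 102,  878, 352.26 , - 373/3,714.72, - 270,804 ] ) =[ - 367 , - 270, - 761/4, - 373/3, - 490/17 , 37,97,102, 352.26 , 437,480, 630,714.72, 776, 804,878] 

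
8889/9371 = 8889/9371 = 0.95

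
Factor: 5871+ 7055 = 12926 = 2^1*23^1*281^1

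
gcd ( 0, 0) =0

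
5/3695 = 1/739 = 0.00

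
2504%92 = 20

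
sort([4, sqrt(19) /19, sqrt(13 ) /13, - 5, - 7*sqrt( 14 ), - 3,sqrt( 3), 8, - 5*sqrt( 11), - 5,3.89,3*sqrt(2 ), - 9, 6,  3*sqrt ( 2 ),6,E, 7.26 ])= [ - 7*sqrt( 14),  -  5 * sqrt ( 11 ) ,  -  9, - 5, - 5, - 3,sqrt(19 ) /19,sqrt(13)/13,sqrt (3 ) , E,3.89,4, 3*sqrt(2),3*sqrt(2 ),  6,6,7.26,8]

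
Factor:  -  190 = - 2^1*5^1*19^1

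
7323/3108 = 2441/1036 = 2.36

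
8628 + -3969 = 4659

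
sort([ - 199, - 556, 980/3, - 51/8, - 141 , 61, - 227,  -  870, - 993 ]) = [  -  993, - 870, - 556, - 227 , - 199, - 141, - 51/8 , 61,980/3 ]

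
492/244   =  123/61 = 2.02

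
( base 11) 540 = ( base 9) 801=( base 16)289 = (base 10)649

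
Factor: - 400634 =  - 2^1*13^1*19^1*811^1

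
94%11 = 6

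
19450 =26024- 6574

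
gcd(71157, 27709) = 1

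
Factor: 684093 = 3^1*37^1*6163^1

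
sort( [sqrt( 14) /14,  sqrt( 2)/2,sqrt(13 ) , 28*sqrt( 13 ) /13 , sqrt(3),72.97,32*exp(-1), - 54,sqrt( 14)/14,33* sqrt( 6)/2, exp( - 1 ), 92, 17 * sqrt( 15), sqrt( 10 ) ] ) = [-54,sqrt(14)/14,sqrt( 14)/14, exp( - 1) , sqrt( 2) /2 , sqrt( 3),sqrt( 10),sqrt( 13),28*sqrt( 13)/13,32*exp(-1) , 33*sqrt(6) /2, 17*sqrt( 15), 72.97,92]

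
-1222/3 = -1222/3 = - 407.33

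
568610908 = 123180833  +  445430075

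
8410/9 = 934 + 4/9 = 934.44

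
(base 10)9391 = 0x24af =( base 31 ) 9NT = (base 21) 1064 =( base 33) 8KJ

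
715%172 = 27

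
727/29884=727/29884 = 0.02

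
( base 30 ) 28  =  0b1000100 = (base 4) 1010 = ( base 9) 75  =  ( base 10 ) 68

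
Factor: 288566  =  2^1*157^1*919^1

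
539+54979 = 55518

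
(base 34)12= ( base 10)36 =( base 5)121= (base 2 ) 100100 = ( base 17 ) 22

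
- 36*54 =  - 1944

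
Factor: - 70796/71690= - 2^1*5^( - 1 )*11^1*67^( - 1)*107^( - 1)*1609^1 = -35398/35845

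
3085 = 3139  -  54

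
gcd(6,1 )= 1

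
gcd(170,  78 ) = 2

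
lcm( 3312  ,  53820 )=215280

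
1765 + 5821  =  7586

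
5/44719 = 5/44719 = 0.00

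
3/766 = 3/766 = 0.00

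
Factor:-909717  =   - 3^1*263^1 * 1153^1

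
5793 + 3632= 9425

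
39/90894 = 13/30298 = 0.00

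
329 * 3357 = 1104453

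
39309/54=13103/18 = 727.94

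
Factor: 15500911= 41^1*378071^1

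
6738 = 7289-551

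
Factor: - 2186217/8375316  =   - 728739/2791772 = - 2^( - 2)*3^2*11^1 * 17^1*29^( - 1 )*41^( - 1)*433^1 * 587^(-1)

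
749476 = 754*994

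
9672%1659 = 1377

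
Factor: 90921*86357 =3^1*30307^1*86357^1  =  7851664797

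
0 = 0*55975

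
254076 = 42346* 6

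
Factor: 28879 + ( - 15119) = 2^6*5^1*43^1 = 13760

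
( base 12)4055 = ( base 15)2102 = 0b1101101000001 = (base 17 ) 1727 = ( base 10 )6977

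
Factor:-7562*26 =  -196612 = -2^2*13^1 * 19^1*199^1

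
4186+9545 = 13731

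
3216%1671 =1545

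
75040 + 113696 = 188736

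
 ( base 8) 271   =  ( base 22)89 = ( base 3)20212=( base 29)6B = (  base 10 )185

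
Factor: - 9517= - 31^1*307^1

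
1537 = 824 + 713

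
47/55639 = 47/55639 = 0.00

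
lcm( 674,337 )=674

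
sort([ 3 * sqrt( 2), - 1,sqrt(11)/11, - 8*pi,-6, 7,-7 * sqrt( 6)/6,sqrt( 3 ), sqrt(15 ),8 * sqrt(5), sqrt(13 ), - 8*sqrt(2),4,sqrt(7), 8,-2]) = [ - 8*pi ,- 8 *sqrt(2), - 6, - 7*sqrt( 6)/6, - 2,  -  1,sqrt(11 ) /11, sqrt(3),sqrt ( 7), sqrt(13 ),sqrt(15) , 4,  3*sqrt(2 ), 7,8,8 * sqrt (5 ) ] 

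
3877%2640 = 1237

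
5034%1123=542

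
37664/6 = 18832/3 = 6277.33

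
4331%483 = 467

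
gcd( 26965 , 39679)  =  1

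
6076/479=12 + 328/479 = 12.68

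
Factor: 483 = 3^1*7^1*23^1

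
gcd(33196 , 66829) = 1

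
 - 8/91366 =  - 1 + 45679/45683 = - 0.00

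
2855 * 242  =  690910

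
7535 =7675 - 140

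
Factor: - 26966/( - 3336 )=97/12 = 2^( - 2)*3^( - 1)* 97^1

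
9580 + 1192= 10772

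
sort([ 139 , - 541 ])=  [ - 541 , 139 ]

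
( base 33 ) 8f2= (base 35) 7I4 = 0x23F9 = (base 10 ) 9209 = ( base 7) 35564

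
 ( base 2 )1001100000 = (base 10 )608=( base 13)37a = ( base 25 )O8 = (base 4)21200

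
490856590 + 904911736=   1395768326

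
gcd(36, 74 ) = 2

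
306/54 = 5 + 2/3=5.67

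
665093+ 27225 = 692318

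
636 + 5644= 6280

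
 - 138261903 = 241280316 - 379542219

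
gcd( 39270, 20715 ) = 15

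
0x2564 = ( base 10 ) 9572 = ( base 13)4484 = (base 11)7212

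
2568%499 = 73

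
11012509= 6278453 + 4734056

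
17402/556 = 31+83/278 = 31.30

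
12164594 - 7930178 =4234416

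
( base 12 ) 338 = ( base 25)j1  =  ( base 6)2112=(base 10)476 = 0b111011100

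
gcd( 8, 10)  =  2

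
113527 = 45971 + 67556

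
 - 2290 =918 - 3208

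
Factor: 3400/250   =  68/5 = 2^2*5^(  -  1)*17^1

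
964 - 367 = 597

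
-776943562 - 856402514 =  - 1633346076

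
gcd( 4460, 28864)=4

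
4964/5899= 292/347 = 0.84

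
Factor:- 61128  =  -2^3*3^3*283^1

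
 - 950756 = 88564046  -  89514802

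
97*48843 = 4737771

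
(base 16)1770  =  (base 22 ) c8g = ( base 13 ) 2967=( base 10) 6000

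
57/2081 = 57/2081=0.03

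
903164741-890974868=12189873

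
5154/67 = 76 +62/67 = 76.93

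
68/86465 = 68/86465=0.00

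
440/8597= 440/8597   =  0.05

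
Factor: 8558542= 2^1*31^1 *138041^1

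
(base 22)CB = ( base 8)423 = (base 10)275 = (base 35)7u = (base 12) 1AB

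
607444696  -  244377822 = 363066874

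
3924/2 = 1962  =  1962.00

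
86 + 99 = 185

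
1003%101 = 94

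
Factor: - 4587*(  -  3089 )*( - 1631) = -3^1*7^1*11^1*139^1*233^1*3089^1  =  - 23110035333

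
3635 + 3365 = 7000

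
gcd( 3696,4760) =56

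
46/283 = 46/283 =0.16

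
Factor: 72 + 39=111 =3^1*37^1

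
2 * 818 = 1636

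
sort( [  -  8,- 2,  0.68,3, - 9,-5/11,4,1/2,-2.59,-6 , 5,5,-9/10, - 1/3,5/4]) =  [ - 9, - 8,  -  6, -2.59,-2,-9/10, -5/11,-1/3 , 1/2, 0.68,5/4, 3,4,5 , 5]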